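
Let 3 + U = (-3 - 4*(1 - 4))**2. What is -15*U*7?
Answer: -8190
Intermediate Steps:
U = 78 (U = -3 + (-3 - 4*(1 - 4))**2 = -3 + (-3 - 4*(-3))**2 = -3 + (-3 + 12)**2 = -3 + 9**2 = -3 + 81 = 78)
-15*U*7 = -15*78*7 = -1170*7 = -8190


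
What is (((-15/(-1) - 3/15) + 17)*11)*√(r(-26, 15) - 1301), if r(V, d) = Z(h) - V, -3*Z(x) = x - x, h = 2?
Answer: 1749*I*√51 ≈ 12490.0*I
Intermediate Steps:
Z(x) = 0 (Z(x) = -(x - x)/3 = -⅓*0 = 0)
r(V, d) = -V (r(V, d) = 0 - V = -V)
(((-15/(-1) - 3/15) + 17)*11)*√(r(-26, 15) - 1301) = (((-15/(-1) - 3/15) + 17)*11)*√(-1*(-26) - 1301) = (((-15*(-1) - 3*1/15) + 17)*11)*√(26 - 1301) = (((15 - ⅕) + 17)*11)*√(-1275) = ((74/5 + 17)*11)*(5*I*√51) = ((159/5)*11)*(5*I*√51) = 1749*(5*I*√51)/5 = 1749*I*√51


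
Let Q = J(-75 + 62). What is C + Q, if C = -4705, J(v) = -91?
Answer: -4796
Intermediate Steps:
Q = -91
C + Q = -4705 - 91 = -4796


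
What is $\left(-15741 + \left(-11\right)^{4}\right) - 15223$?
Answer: $-16323$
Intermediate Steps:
$\left(-15741 + \left(-11\right)^{4}\right) - 15223 = \left(-15741 + 14641\right) - 15223 = -1100 - 15223 = -16323$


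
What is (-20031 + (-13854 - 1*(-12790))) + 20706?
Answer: -389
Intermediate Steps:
(-20031 + (-13854 - 1*(-12790))) + 20706 = (-20031 + (-13854 + 12790)) + 20706 = (-20031 - 1064) + 20706 = -21095 + 20706 = -389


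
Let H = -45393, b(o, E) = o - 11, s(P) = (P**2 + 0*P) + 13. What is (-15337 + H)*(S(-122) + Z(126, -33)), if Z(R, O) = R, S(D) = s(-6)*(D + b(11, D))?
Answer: 355391960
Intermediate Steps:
s(P) = 13 + P**2 (s(P) = (P**2 + 0) + 13 = P**2 + 13 = 13 + P**2)
b(o, E) = -11 + o
S(D) = 49*D (S(D) = (13 + (-6)**2)*(D + (-11 + 11)) = (13 + 36)*(D + 0) = 49*D)
(-15337 + H)*(S(-122) + Z(126, -33)) = (-15337 - 45393)*(49*(-122) + 126) = -60730*(-5978 + 126) = -60730*(-5852) = 355391960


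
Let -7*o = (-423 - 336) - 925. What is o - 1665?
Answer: -9971/7 ≈ -1424.4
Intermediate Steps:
o = 1684/7 (o = -((-423 - 336) - 925)/7 = -(-759 - 925)/7 = -⅐*(-1684) = 1684/7 ≈ 240.57)
o - 1665 = 1684/7 - 1665 = -9971/7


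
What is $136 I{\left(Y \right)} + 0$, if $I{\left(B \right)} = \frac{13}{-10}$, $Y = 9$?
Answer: $- \frac{884}{5} \approx -176.8$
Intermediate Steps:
$I{\left(B \right)} = - \frac{13}{10}$ ($I{\left(B \right)} = 13 \left(- \frac{1}{10}\right) = - \frac{13}{10}$)
$136 I{\left(Y \right)} + 0 = 136 \left(- \frac{13}{10}\right) + 0 = - \frac{884}{5} + 0 = - \frac{884}{5}$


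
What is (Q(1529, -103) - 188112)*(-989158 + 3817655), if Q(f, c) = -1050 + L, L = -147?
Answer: -535459938573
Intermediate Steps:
Q(f, c) = -1197 (Q(f, c) = -1050 - 147 = -1197)
(Q(1529, -103) - 188112)*(-989158 + 3817655) = (-1197 - 188112)*(-989158 + 3817655) = -189309*2828497 = -535459938573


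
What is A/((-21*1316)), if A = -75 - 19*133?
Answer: 1301/13818 ≈ 0.094153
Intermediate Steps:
A = -2602 (A = -75 - 2527 = -2602)
A/((-21*1316)) = -2602/((-21*1316)) = -2602/(-27636) = -2602*(-1/27636) = 1301/13818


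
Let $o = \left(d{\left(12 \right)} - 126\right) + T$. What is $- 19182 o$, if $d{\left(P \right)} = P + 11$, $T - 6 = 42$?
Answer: $1055010$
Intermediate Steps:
$T = 48$ ($T = 6 + 42 = 48$)
$d{\left(P \right)} = 11 + P$
$o = -55$ ($o = \left(\left(11 + 12\right) - 126\right) + 48 = \left(23 - 126\right) + 48 = -103 + 48 = -55$)
$- 19182 o = \left(-19182\right) \left(-55\right) = 1055010$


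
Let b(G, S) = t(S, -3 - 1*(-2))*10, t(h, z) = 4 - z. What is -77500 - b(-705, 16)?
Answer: -77550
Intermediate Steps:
b(G, S) = 50 (b(G, S) = (4 - (-3 - 1*(-2)))*10 = (4 - (-3 + 2))*10 = (4 - 1*(-1))*10 = (4 + 1)*10 = 5*10 = 50)
-77500 - b(-705, 16) = -77500 - 1*50 = -77500 - 50 = -77550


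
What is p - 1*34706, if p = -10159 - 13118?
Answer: -57983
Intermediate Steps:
p = -23277
p - 1*34706 = -23277 - 1*34706 = -23277 - 34706 = -57983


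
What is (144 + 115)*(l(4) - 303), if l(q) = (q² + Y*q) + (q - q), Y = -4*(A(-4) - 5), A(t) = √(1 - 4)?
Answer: -53613 - 4144*I*√3 ≈ -53613.0 - 7177.6*I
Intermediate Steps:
A(t) = I*√3 (A(t) = √(-3) = I*√3)
Y = 20 - 4*I*√3 (Y = -4*(I*√3 - 5) = -4*(-5 + I*√3) = 20 - 4*I*√3 ≈ 20.0 - 6.9282*I)
l(q) = q² + q*(20 - 4*I*√3) (l(q) = (q² + (20 - 4*I*√3)*q) + (q - q) = (q² + q*(20 - 4*I*√3)) + 0 = q² + q*(20 - 4*I*√3))
(144 + 115)*(l(4) - 303) = (144 + 115)*(4*(20 + 4 - 4*I*√3) - 303) = 259*(4*(24 - 4*I*√3) - 303) = 259*((96 - 16*I*√3) - 303) = 259*(-207 - 16*I*√3) = -53613 - 4144*I*√3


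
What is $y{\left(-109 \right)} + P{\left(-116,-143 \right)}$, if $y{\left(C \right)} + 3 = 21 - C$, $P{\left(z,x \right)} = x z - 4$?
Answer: $16711$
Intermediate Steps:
$P{\left(z,x \right)} = -4 + x z$
$y{\left(C \right)} = 18 - C$ ($y{\left(C \right)} = -3 - \left(-21 + C\right) = 18 - C$)
$y{\left(-109 \right)} + P{\left(-116,-143 \right)} = \left(18 - -109\right) - -16584 = \left(18 + 109\right) + \left(-4 + 16588\right) = 127 + 16584 = 16711$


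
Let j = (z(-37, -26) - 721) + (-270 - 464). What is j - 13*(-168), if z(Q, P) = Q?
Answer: 692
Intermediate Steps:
j = -1492 (j = (-37 - 721) + (-270 - 464) = -758 - 734 = -1492)
j - 13*(-168) = -1492 - 13*(-168) = -1492 - 1*(-2184) = -1492 + 2184 = 692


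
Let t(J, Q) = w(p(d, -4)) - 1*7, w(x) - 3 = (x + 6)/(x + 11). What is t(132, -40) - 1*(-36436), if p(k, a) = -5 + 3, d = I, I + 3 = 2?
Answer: 327892/9 ≈ 36432.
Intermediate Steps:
I = -1 (I = -3 + 2 = -1)
d = -1
p(k, a) = -2
w(x) = 3 + (6 + x)/(11 + x) (w(x) = 3 + (x + 6)/(x + 11) = 3 + (6 + x)/(11 + x))
t(J, Q) = -32/9 (t(J, Q) = (39 + 4*(-2))/(11 - 2) - 1*7 = (39 - 8)/9 - 7 = (⅑)*31 - 7 = 31/9 - 7 = -32/9)
t(132, -40) - 1*(-36436) = -32/9 - 1*(-36436) = -32/9 + 36436 = 327892/9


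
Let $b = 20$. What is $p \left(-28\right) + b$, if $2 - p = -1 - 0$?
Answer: $-64$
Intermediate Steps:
$p = 3$ ($p = 2 - \left(-1 - 0\right) = 2 - \left(-1 + 0\right) = 2 - -1 = 2 + 1 = 3$)
$p \left(-28\right) + b = 3 \left(-28\right) + 20 = -84 + 20 = -64$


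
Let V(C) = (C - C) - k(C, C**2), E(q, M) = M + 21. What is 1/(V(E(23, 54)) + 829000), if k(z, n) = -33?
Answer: 1/829033 ≈ 1.2062e-6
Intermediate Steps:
E(q, M) = 21 + M
V(C) = 33 (V(C) = (C - C) - 1*(-33) = 0 + 33 = 33)
1/(V(E(23, 54)) + 829000) = 1/(33 + 829000) = 1/829033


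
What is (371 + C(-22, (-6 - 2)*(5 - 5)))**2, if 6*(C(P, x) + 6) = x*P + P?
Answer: 1175056/9 ≈ 1.3056e+5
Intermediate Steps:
C(P, x) = -6 + P/6 + P*x/6 (C(P, x) = -6 + (x*P + P)/6 = -6 + (P*x + P)/6 = -6 + (P + P*x)/6 = -6 + (P/6 + P*x/6) = -6 + P/6 + P*x/6)
(371 + C(-22, (-6 - 2)*(5 - 5)))**2 = (371 + (-6 + (1/6)*(-22) + (1/6)*(-22)*((-6 - 2)*(5 - 5))))**2 = (371 + (-6 - 11/3 + (1/6)*(-22)*(-8*0)))**2 = (371 + (-6 - 11/3 + (1/6)*(-22)*0))**2 = (371 + (-6 - 11/3 + 0))**2 = (371 - 29/3)**2 = (1084/3)**2 = 1175056/9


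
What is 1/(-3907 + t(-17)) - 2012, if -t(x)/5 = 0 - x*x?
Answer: -4953545/2462 ≈ -2012.0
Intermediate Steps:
t(x) = 5*x**2 (t(x) = -5*(0 - x*x) = -5*(0 - x**2) = -(-5)*x**2 = 5*x**2)
1/(-3907 + t(-17)) - 2012 = 1/(-3907 + 5*(-17)**2) - 2012 = 1/(-3907 + 5*289) - 2012 = 1/(-3907 + 1445) - 2012 = 1/(-2462) - 2012 = -1/2462 - 2012 = -4953545/2462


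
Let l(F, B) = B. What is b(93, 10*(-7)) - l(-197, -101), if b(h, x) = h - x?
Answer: 264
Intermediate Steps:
b(93, 10*(-7)) - l(-197, -101) = (93 - 10*(-7)) - 1*(-101) = (93 - 1*(-70)) + 101 = (93 + 70) + 101 = 163 + 101 = 264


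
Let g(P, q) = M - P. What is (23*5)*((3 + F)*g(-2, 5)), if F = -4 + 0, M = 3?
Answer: -575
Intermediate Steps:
F = -4
g(P, q) = 3 - P
(23*5)*((3 + F)*g(-2, 5)) = (23*5)*((3 - 4)*(3 - 1*(-2))) = 115*(-(3 + 2)) = 115*(-1*5) = 115*(-5) = -575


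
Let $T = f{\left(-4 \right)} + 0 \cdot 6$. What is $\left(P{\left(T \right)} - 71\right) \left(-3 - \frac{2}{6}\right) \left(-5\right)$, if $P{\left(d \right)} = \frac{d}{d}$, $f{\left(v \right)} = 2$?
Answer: $- \frac{3500}{3} \approx -1166.7$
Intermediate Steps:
$T = 2$ ($T = 2 + 0 \cdot 6 = 2 + 0 = 2$)
$P{\left(d \right)} = 1$
$\left(P{\left(T \right)} - 71\right) \left(-3 - \frac{2}{6}\right) \left(-5\right) = \left(1 - 71\right) \left(-3 - \frac{2}{6}\right) \left(-5\right) = - 70 \left(-3 - \frac{1}{3}\right) \left(-5\right) = - 70 \left(\left(- \frac{10}{3}\right) \left(-5\right)\right) = \left(-70\right) \frac{50}{3} = - \frac{3500}{3}$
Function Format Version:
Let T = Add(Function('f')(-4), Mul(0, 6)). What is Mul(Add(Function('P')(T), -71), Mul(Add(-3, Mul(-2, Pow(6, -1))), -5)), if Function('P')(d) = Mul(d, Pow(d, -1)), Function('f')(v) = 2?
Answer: Rational(-3500, 3) ≈ -1166.7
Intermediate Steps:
T = 2 (T = Add(2, Mul(0, 6)) = Add(2, 0) = 2)
Function('P')(d) = 1
Mul(Add(Function('P')(T), -71), Mul(Add(-3, Mul(-2, Pow(6, -1))), -5)) = Mul(Add(1, -71), Mul(Add(-3, Mul(-2, Pow(6, -1))), -5)) = Mul(-70, Mul(Add(-3, Mul(-2, Rational(1, 6))), -5)) = Mul(-70, Mul(Add(-3, Rational(-1, 3)), -5)) = Mul(-70, Mul(Rational(-10, 3), -5)) = Mul(-70, Rational(50, 3)) = Rational(-3500, 3)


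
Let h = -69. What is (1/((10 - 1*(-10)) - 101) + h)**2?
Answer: 31248100/6561 ≈ 4762.7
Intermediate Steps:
(1/((10 - 1*(-10)) - 101) + h)**2 = (1/((10 - 1*(-10)) - 101) - 69)**2 = (1/((10 + 10) - 101) - 69)**2 = (1/(20 - 101) - 69)**2 = (1/(-81) - 69)**2 = (-1/81 - 69)**2 = (-5590/81)**2 = 31248100/6561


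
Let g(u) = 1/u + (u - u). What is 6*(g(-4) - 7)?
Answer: -87/2 ≈ -43.500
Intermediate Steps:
g(u) = 1/u (g(u) = 1/u + 0 = 1/u)
6*(g(-4) - 7) = 6*(1/(-4) - 7) = 6*(-1/4 - 7) = 6*(-29/4) = -87/2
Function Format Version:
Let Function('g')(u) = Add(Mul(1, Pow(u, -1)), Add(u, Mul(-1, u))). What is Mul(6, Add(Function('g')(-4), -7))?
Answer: Rational(-87, 2) ≈ -43.500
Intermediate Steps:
Function('g')(u) = Pow(u, -1) (Function('g')(u) = Add(Pow(u, -1), 0) = Pow(u, -1))
Mul(6, Add(Function('g')(-4), -7)) = Mul(6, Add(Pow(-4, -1), -7)) = Mul(6, Add(Rational(-1, 4), -7)) = Mul(6, Rational(-29, 4)) = Rational(-87, 2)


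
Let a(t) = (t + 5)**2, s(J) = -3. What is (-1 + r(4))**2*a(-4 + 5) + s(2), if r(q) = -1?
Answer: 141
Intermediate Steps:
a(t) = (5 + t)**2
(-1 + r(4))**2*a(-4 + 5) + s(2) = (-1 - 1)**2*(5 + (-4 + 5))**2 - 3 = (-2)**2*(5 + 1)**2 - 3 = 4*6**2 - 3 = 4*36 - 3 = 144 - 3 = 141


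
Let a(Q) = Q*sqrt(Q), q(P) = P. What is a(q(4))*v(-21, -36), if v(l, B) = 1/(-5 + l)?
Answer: -4/13 ≈ -0.30769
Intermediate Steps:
a(Q) = Q**(3/2)
a(q(4))*v(-21, -36) = 4**(3/2)/(-5 - 21) = 8/(-26) = 8*(-1/26) = -4/13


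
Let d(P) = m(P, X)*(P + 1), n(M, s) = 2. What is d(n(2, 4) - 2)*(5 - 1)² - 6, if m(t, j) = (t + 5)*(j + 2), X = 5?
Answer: 554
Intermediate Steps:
m(t, j) = (2 + j)*(5 + t) (m(t, j) = (5 + t)*(2 + j) = (2 + j)*(5 + t))
d(P) = (1 + P)*(35 + 7*P) (d(P) = (10 + 2*P + 5*5 + 5*P)*(P + 1) = (10 + 2*P + 25 + 5*P)*(1 + P) = (35 + 7*P)*(1 + P) = (1 + P)*(35 + 7*P))
d(n(2, 4) - 2)*(5 - 1)² - 6 = (7*(1 + (2 - 2))*(5 + (2 - 2)))*(5 - 1)² - 6 = (7*(1 + 0)*(5 + 0))*4² - 6 = (7*1*5)*16 - 6 = 35*16 - 6 = 560 - 6 = 554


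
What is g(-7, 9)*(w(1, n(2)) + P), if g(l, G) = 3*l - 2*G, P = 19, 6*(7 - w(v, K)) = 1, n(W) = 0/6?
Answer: -2015/2 ≈ -1007.5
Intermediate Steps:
n(W) = 0 (n(W) = 0*(1/6) = 0)
w(v, K) = 41/6 (w(v, K) = 7 - 1/6*1 = 7 - 1/6 = 41/6)
g(l, G) = -2*G + 3*l
g(-7, 9)*(w(1, n(2)) + P) = (-2*9 + 3*(-7))*(41/6 + 19) = (-18 - 21)*(155/6) = -39*155/6 = -2015/2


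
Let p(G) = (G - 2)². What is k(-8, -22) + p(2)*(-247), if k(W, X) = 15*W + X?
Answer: -142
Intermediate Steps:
k(W, X) = X + 15*W
p(G) = (-2 + G)²
k(-8, -22) + p(2)*(-247) = (-22 + 15*(-8)) + (-2 + 2)²*(-247) = (-22 - 120) + 0²*(-247) = -142 + 0*(-247) = -142 + 0 = -142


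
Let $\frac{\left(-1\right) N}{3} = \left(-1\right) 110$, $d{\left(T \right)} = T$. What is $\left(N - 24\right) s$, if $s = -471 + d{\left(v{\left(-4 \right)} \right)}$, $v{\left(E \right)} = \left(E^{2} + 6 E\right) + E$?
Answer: $-147798$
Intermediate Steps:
$v{\left(E \right)} = E^{2} + 7 E$
$s = -483$ ($s = -471 - 4 \left(7 - 4\right) = -471 - 12 = -483$)
$N = 330$ ($N = - 3 \left(\left(-1\right) 110\right) = \left(-3\right) \left(-110\right) = 330$)
$\left(N - 24\right) s = \left(330 - 24\right) \left(-483\right) = 306 \left(-483\right) = -147798$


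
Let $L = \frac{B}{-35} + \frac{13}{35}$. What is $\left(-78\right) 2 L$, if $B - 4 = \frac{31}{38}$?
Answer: $- \frac{24258}{665} \approx -36.478$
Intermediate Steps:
$B = \frac{183}{38}$ ($B = 4 + \frac{31}{38} = \frac{183}{38} \approx 4.8158$)
$L = \frac{311}{1330}$ ($L = \frac{183}{38 \left(-35\right)} + \frac{13}{35} = \frac{183}{38} \left(- \frac{1}{35}\right) + 13 \cdot \frac{1}{35} = - \frac{183}{1330} + \frac{13}{35} = \frac{311}{1330} \approx 0.23383$)
$\left(-78\right) 2 L = \left(-78\right) 2 \cdot \frac{311}{1330} = \left(-156\right) \frac{311}{1330} = - \frac{24258}{665}$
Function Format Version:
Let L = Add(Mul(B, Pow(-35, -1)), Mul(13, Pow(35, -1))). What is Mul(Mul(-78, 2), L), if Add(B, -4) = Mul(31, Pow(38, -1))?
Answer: Rational(-24258, 665) ≈ -36.478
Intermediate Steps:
B = Rational(183, 38) (B = Add(4, Mul(31, Pow(38, -1))) = Add(4, Mul(31, Rational(1, 38))) = Add(4, Rational(31, 38)) = Rational(183, 38) ≈ 4.8158)
L = Rational(311, 1330) (L = Add(Mul(Rational(183, 38), Pow(-35, -1)), Mul(13, Pow(35, -1))) = Add(Mul(Rational(183, 38), Rational(-1, 35)), Mul(13, Rational(1, 35))) = Add(Rational(-183, 1330), Rational(13, 35)) = Rational(311, 1330) ≈ 0.23383)
Mul(Mul(-78, 2), L) = Mul(Mul(-78, 2), Rational(311, 1330)) = Mul(-156, Rational(311, 1330)) = Rational(-24258, 665)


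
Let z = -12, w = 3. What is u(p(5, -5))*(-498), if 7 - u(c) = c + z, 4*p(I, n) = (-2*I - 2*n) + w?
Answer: -18177/2 ≈ -9088.5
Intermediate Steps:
p(I, n) = 3/4 - I/2 - n/2 (p(I, n) = ((-2*I - 2*n) + 3)/4 = (3 - 2*I - 2*n)/4 = 3/4 - I/2 - n/2)
u(c) = 19 - c (u(c) = 7 - (c - 12) = 7 - (-12 + c) = 7 + (12 - c) = 19 - c)
u(p(5, -5))*(-498) = (19 - (3/4 - 1/2*5 - 1/2*(-5)))*(-498) = (19 - (3/4 - 5/2 + 5/2))*(-498) = (19 - 1*3/4)*(-498) = (19 - 3/4)*(-498) = (73/4)*(-498) = -18177/2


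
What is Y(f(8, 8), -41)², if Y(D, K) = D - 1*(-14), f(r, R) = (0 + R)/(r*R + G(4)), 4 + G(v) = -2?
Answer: 168100/841 ≈ 199.88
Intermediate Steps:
G(v) = -6 (G(v) = -4 - 2 = -6)
f(r, R) = R/(-6 + R*r) (f(r, R) = (0 + R)/(r*R - 6) = R/(R*r - 6) = R/(-6 + R*r))
Y(D, K) = 14 + D (Y(D, K) = D + 14 = 14 + D)
Y(f(8, 8), -41)² = (14 + 8/(-6 + 8*8))² = (14 + 8/(-6 + 64))² = (14 + 8/58)² = (14 + 8*(1/58))² = (14 + 4/29)² = (410/29)² = 168100/841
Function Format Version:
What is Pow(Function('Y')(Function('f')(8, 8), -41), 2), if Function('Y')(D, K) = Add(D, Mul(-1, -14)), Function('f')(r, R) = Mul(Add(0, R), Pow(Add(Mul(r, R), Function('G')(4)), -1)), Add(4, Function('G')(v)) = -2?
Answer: Rational(168100, 841) ≈ 199.88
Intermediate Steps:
Function('G')(v) = -6 (Function('G')(v) = Add(-4, -2) = -6)
Function('f')(r, R) = Mul(R, Pow(Add(-6, Mul(R, r)), -1)) (Function('f')(r, R) = Mul(Add(0, R), Pow(Add(Mul(r, R), -6), -1)) = Mul(R, Pow(Add(Mul(R, r), -6), -1)) = Mul(R, Pow(Add(-6, Mul(R, r)), -1)))
Function('Y')(D, K) = Add(14, D) (Function('Y')(D, K) = Add(D, 14) = Add(14, D))
Pow(Function('Y')(Function('f')(8, 8), -41), 2) = Pow(Add(14, Mul(8, Pow(Add(-6, Mul(8, 8)), -1))), 2) = Pow(Add(14, Mul(8, Pow(Add(-6, 64), -1))), 2) = Pow(Add(14, Mul(8, Pow(58, -1))), 2) = Pow(Add(14, Mul(8, Rational(1, 58))), 2) = Pow(Add(14, Rational(4, 29)), 2) = Pow(Rational(410, 29), 2) = Rational(168100, 841)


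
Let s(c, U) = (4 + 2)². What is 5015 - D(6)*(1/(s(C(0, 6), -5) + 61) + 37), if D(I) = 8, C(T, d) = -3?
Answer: 457735/97 ≈ 4718.9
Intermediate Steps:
s(c, U) = 36 (s(c, U) = 6² = 36)
5015 - D(6)*(1/(s(C(0, 6), -5) + 61) + 37) = 5015 - 8*(1/(36 + 61) + 37) = 5015 - 8*(1/97 + 37) = 5015 - 8*3590/97 = 5015 - 1*28720/97 = 5015 - 28720/97 = 457735/97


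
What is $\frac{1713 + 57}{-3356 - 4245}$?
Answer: $- \frac{1770}{7601} \approx -0.23286$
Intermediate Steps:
$\frac{1713 + 57}{-3356 - 4245} = \frac{1770}{-3356 - 4245} = \frac{1770}{-7601} = 1770 \left(- \frac{1}{7601}\right) = - \frac{1770}{7601}$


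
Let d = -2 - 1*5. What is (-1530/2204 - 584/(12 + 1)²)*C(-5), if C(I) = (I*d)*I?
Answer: 135249275/186238 ≈ 726.22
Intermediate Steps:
d = -7 (d = -2 - 5 = -7)
C(I) = -7*I² (C(I) = (I*(-7))*I = (-7*I)*I = -7*I²)
(-1530/2204 - 584/(12 + 1)²)*C(-5) = (-1530/2204 - 584/(12 + 1)²)*(-7*(-5)²) = (-1530*1/2204 - 584/(13²))*(-7*25) = (-765/1102 - 584/169)*(-175) = -772853/186238*(-175) = 135249275/186238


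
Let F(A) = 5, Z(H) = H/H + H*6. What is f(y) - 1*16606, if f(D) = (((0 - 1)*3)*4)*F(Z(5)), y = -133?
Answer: -16666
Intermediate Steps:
Z(H) = 1 + 6*H
f(D) = -60 (f(D) = (((0 - 1)*3)*4)*5 = (-1*3*4)*5 = -3*4*5 = -12*5 = -60)
f(y) - 1*16606 = -60 - 1*16606 = -60 - 16606 = -16666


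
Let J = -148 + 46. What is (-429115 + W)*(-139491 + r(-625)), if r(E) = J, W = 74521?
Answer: 49498840242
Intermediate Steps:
J = -102
r(E) = -102
(-429115 + W)*(-139491 + r(-625)) = (-429115 + 74521)*(-139491 - 102) = -354594*(-139593) = 49498840242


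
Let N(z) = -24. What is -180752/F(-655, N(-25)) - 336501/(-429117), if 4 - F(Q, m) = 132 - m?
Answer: 3233954339/2717741 ≈ 1189.9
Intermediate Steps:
F(Q, m) = -128 + m (F(Q, m) = 4 - (132 - m) = 4 + (-132 + m) = -128 + m)
-180752/F(-655, N(-25)) - 336501/(-429117) = -180752/(-128 - 24) - 336501/(-429117) = -180752/(-152) - 336501*(-1/429117) = -180752*(-1/152) + 112167/143039 = 22594/19 + 112167/143039 = 3233954339/2717741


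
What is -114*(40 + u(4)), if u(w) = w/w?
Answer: -4674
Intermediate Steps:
u(w) = 1
-114*(40 + u(4)) = -114*(40 + 1) = -114*41 = -4674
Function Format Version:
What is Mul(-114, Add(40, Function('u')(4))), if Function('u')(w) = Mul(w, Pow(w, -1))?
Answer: -4674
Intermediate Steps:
Function('u')(w) = 1
Mul(-114, Add(40, Function('u')(4))) = Mul(-114, Add(40, 1)) = Mul(-114, 41) = -4674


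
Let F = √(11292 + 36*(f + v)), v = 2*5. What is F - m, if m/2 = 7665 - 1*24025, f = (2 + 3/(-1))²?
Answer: 32720 + 2*√2922 ≈ 32828.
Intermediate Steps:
f = 1 (f = (2 + 3*(-1))² = (2 - 3)² = (-1)² = 1)
v = 10
m = -32720 (m = 2*(7665 - 1*24025) = 2*(7665 - 24025) = 2*(-16360) = -32720)
F = 2*√2922 (F = √(11292 + 36*(1 + 10)) = √(11292 + 36*11) = √(11292 + 396) = √11688 = 2*√2922 ≈ 108.11)
F - m = 2*√2922 - 1*(-32720) = 2*√2922 + 32720 = 32720 + 2*√2922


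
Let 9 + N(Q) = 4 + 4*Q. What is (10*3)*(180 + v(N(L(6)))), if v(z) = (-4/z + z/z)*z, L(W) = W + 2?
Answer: 6090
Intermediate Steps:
L(W) = 2 + W
N(Q) = -5 + 4*Q (N(Q) = -9 + (4 + 4*Q) = -5 + 4*Q)
v(z) = z*(1 - 4/z) (v(z) = (-4/z + 1)*z = (1 - 4/z)*z = z*(1 - 4/z))
(10*3)*(180 + v(N(L(6)))) = (10*3)*(180 + (-4 + (-5 + 4*(2 + 6)))) = 30*(180 + (-4 + (-5 + 4*8))) = 30*(180 + (-4 + (-5 + 32))) = 30*(180 + (-4 + 27)) = 30*(180 + 23) = 30*203 = 6090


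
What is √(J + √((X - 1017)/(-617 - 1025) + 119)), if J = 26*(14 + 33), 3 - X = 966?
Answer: √(823678102 + 821*√81023669)/821 ≈ 35.114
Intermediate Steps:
X = -963 (X = 3 - 1*966 = 3 - 966 = -963)
J = 1222 (J = 26*47 = 1222)
√(J + √((X - 1017)/(-617 - 1025) + 119)) = √(1222 + √((-963 - 1017)/(-617 - 1025) + 119)) = √(1222 + √(-1980/(-1642) + 119)) = √(1222 + √(-1980*(-1/1642) + 119)) = √(1222 + √(990/821 + 119)) = √(1222 + √(98689/821)) = √(1222 + √81023669/821)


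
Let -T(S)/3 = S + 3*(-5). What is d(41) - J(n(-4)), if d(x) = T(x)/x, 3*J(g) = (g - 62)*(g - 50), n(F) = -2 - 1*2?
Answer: -48786/41 ≈ -1189.9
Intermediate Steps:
T(S) = 45 - 3*S (T(S) = -3*(S + 3*(-5)) = -3*(S - 15) = -3*(-15 + S) = 45 - 3*S)
n(F) = -4 (n(F) = -2 - 2 = -4)
J(g) = (-62 + g)*(-50 + g)/3 (J(g) = ((g - 62)*(g - 50))/3 = ((-62 + g)*(-50 + g))/3 = (-62 + g)*(-50 + g)/3)
d(x) = (45 - 3*x)/x
d(41) - J(n(-4)) = (-3 + 45/41) - (3100/3 - 112/3*(-4) + (⅓)*(-4)²) = (-3 + 45*(1/41)) - (3100/3 + 448/3 + (⅓)*16) = (-3 + 45/41) - (3100/3 + 448/3 + 16/3) = -78/41 - 1*1188 = -78/41 - 1188 = -48786/41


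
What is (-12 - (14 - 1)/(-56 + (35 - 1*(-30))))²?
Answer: 14641/81 ≈ 180.75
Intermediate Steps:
(-12 - (14 - 1)/(-56 + (35 - 1*(-30))))² = (-12 - 13/(-56 + (35 + 30)))² = (-12 - 13/(-56 + 65))² = (-12 - 13/9)² = (-121/9)² = 14641/81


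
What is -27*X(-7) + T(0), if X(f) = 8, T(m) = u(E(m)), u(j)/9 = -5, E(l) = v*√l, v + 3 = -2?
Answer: -261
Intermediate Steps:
v = -5 (v = -3 - 2 = -5)
E(l) = -5*√l
u(j) = -45 (u(j) = 9*(-5) = -45)
T(m) = -45
-27*X(-7) + T(0) = -27*8 - 45 = -216 - 45 = -261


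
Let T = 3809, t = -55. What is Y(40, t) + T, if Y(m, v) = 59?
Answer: 3868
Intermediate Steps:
Y(40, t) + T = 59 + 3809 = 3868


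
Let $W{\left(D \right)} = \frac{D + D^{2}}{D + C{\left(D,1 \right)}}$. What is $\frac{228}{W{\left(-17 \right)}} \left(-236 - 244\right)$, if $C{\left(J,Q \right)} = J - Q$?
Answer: $\frac{239400}{17} \approx 14082.0$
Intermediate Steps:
$W{\left(D \right)} = \frac{D + D^{2}}{-1 + 2 D}$ ($W{\left(D \right)} = \frac{D + D^{2}}{D + \left(D - 1\right)} = \frac{D + D^{2}}{D + \left(-1 + D\right)} = \frac{D + D^{2}}{-1 + 2 D}$)
$\frac{228}{W{\left(-17 \right)}} \left(-236 - 244\right) = \frac{228}{\left(-17\right) \frac{1}{-1 + 2 \left(-17\right)} \left(1 - 17\right)} \left(-236 - 244\right) = \frac{228}{\left(-17\right) \frac{1}{-1 - 34} \left(-16\right)} \left(-480\right) = \frac{228}{\left(-17\right) \frac{1}{-35} \left(-16\right)} \left(-480\right) = \frac{228}{\left(-17\right) \left(- \frac{1}{35}\right) \left(-16\right)} \left(-480\right) = \frac{228}{- \frac{272}{35}} \left(-480\right) = 228 \left(- \frac{35}{272}\right) \left(-480\right) = \left(- \frac{1995}{68}\right) \left(-480\right) = \frac{239400}{17}$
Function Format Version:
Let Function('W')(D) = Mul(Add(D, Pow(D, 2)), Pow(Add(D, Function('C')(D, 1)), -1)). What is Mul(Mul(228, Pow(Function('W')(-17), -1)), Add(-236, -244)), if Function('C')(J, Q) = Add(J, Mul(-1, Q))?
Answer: Rational(239400, 17) ≈ 14082.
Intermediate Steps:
Function('W')(D) = Mul(Pow(Add(-1, Mul(2, D)), -1), Add(D, Pow(D, 2))) (Function('W')(D) = Mul(Add(D, Pow(D, 2)), Pow(Add(D, Add(D, Mul(-1, 1))), -1)) = Mul(Add(D, Pow(D, 2)), Pow(Add(D, Add(D, -1)), -1)) = Mul(Add(D, Pow(D, 2)), Pow(Add(D, Add(-1, D)), -1)) = Mul(Add(D, Pow(D, 2)), Pow(Add(-1, Mul(2, D)), -1)) = Mul(Pow(Add(-1, Mul(2, D)), -1), Add(D, Pow(D, 2))))
Mul(Mul(228, Pow(Function('W')(-17), -1)), Add(-236, -244)) = Mul(Mul(228, Pow(Mul(-17, Pow(Add(-1, Mul(2, -17)), -1), Add(1, -17)), -1)), Add(-236, -244)) = Mul(Mul(228, Pow(Mul(-17, Pow(Add(-1, -34), -1), -16), -1)), -480) = Mul(Mul(228, Pow(Mul(-17, Pow(-35, -1), -16), -1)), -480) = Mul(Mul(228, Pow(Mul(-17, Rational(-1, 35), -16), -1)), -480) = Mul(Mul(228, Pow(Rational(-272, 35), -1)), -480) = Mul(Mul(228, Rational(-35, 272)), -480) = Mul(Rational(-1995, 68), -480) = Rational(239400, 17)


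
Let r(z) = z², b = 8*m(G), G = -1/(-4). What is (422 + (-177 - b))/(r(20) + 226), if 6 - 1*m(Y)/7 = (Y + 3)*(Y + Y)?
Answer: 0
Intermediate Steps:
G = ¼ (G = -1*(-¼) = ¼ ≈ 0.25000)
m(Y) = 42 - 14*Y*(3 + Y) (m(Y) = 42 - 7*(Y + 3)*(Y + Y) = 42 - 7*(3 + Y)*2*Y = 42 - 14*Y*(3 + Y))
b = 245 (b = 8*(42 - 42*¼ - 14*(¼)²) = 8*(42 - 21/2 - 14*1/16) = 8*(42 - 21/2 - 7/8) = 8*(245/8) = 245)
(422 + (-177 - b))/(r(20) + 226) = (422 + (-177 - 1*245))/(20² + 226) = (422 + (-177 - 245))/(400 + 226) = (422 - 422)/626 = 0*(1/626) = 0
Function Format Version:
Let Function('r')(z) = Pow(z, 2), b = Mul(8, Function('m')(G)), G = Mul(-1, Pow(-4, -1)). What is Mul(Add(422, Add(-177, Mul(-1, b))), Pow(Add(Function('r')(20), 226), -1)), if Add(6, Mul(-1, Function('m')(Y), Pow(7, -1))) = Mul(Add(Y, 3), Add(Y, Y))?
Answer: 0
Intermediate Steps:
G = Rational(1, 4) (G = Mul(-1, Rational(-1, 4)) = Rational(1, 4) ≈ 0.25000)
Function('m')(Y) = Add(42, Mul(-14, Y, Add(3, Y))) (Function('m')(Y) = Add(42, Mul(-7, Mul(Add(Y, 3), Add(Y, Y)))) = Add(42, Mul(-7, Mul(Add(3, Y), Mul(2, Y)))) = Add(42, Mul(-7, Mul(2, Y, Add(3, Y)))) = Add(42, Mul(-14, Y, Add(3, Y))))
b = 245 (b = Mul(8, Add(42, Mul(-42, Rational(1, 4)), Mul(-14, Pow(Rational(1, 4), 2)))) = Mul(8, Add(42, Rational(-21, 2), Mul(-14, Rational(1, 16)))) = Mul(8, Add(42, Rational(-21, 2), Rational(-7, 8))) = Mul(8, Rational(245, 8)) = 245)
Mul(Add(422, Add(-177, Mul(-1, b))), Pow(Add(Function('r')(20), 226), -1)) = Mul(Add(422, Add(-177, Mul(-1, 245))), Pow(Add(Pow(20, 2), 226), -1)) = Mul(Add(422, Add(-177, -245)), Pow(Add(400, 226), -1)) = Mul(Add(422, -422), Pow(626, -1)) = Mul(0, Rational(1, 626)) = 0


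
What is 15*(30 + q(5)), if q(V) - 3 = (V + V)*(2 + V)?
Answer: 1545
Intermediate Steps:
q(V) = 3 + 2*V*(2 + V) (q(V) = 3 + (V + V)*(2 + V) = 3 + (2*V)*(2 + V) = 3 + 2*V*(2 + V))
15*(30 + q(5)) = 15*(30 + (3 + 2*5² + 4*5)) = 15*(30 + (3 + 2*25 + 20)) = 15*(30 + (3 + 50 + 20)) = 15*(30 + 73) = 15*103 = 1545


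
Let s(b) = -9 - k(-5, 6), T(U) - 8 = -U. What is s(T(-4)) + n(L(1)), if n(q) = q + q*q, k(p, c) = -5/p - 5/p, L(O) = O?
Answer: -9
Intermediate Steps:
T(U) = 8 - U
k(p, c) = -10/p
n(q) = q + q²
s(b) = -11 (s(b) = -9 - (-10)/(-5) = -9 - (-10)*(-1)/5 = -9 - 1*2 = -9 - 2 = -11)
s(T(-4)) + n(L(1)) = -11 + 1*(1 + 1) = -11 + 1*2 = -11 + 2 = -9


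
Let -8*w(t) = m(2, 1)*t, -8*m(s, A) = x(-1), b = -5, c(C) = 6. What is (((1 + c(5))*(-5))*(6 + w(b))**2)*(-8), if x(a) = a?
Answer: 5296235/512 ≈ 10344.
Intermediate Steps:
m(s, A) = 1/8 (m(s, A) = -1/8*(-1) = 1/8)
w(t) = -t/64
(((1 + c(5))*(-5))*(6 + w(b))**2)*(-8) = (((1 + 6)*(-5))*(6 - 1/64*(-5))**2)*(-8) = ((7*(-5))*(6 + 5/64)**2)*(-8) = -35*(389/64)**2*(-8) = -35*151321/4096*(-8) = -5296235/4096*(-8) = 5296235/512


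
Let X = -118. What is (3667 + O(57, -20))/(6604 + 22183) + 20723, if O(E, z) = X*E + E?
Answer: 596549999/28787 ≈ 20723.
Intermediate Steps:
O(E, z) = -117*E (O(E, z) = -118*E + E = -117*E)
(3667 + O(57, -20))/(6604 + 22183) + 20723 = (3667 - 117*57)/(6604 + 22183) + 20723 = (3667 - 6669)/28787 + 20723 = -3002*1/28787 + 20723 = -3002/28787 + 20723 = 596549999/28787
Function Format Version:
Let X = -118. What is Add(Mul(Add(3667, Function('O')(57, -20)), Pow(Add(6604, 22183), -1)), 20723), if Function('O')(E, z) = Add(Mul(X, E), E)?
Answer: Rational(596549999, 28787) ≈ 20723.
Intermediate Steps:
Function('O')(E, z) = Mul(-117, E) (Function('O')(E, z) = Add(Mul(-118, E), E) = Mul(-117, E))
Add(Mul(Add(3667, Function('O')(57, -20)), Pow(Add(6604, 22183), -1)), 20723) = Add(Mul(Add(3667, Mul(-117, 57)), Pow(Add(6604, 22183), -1)), 20723) = Add(Mul(Add(3667, -6669), Pow(28787, -1)), 20723) = Add(Mul(-3002, Rational(1, 28787)), 20723) = Add(Rational(-3002, 28787), 20723) = Rational(596549999, 28787)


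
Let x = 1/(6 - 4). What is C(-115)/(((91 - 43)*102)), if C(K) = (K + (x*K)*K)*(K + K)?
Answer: -1494425/4896 ≈ -305.23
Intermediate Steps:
x = ½ (x = 1/2 = ½ ≈ 0.50000)
C(K) = 2*K*(K + K²/2) (C(K) = (K + (K/2)*K)*(K + K) = (K + K²/2)*(2*K) = 2*K*(K + K²/2))
C(-115)/(((91 - 43)*102)) = ((-115)²*(2 - 115))/(((91 - 43)*102)) = (13225*(-113))/((48*102)) = -1494425/4896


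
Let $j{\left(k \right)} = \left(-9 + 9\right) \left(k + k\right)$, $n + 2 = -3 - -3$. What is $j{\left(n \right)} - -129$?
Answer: $129$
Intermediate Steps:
$n = -2$ ($n = -2 - 0 = -2 + \left(-3 + 3\right) = -2 + 0 = -2$)
$j{\left(k \right)} = 0$ ($j{\left(k \right)} = 0 \cdot 2 k = 0$)
$j{\left(n \right)} - -129 = 0 - -129 = 0 + 129 = 129$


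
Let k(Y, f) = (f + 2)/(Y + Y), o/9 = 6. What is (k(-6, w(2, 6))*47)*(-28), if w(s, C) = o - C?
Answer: 16450/3 ≈ 5483.3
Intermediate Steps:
o = 54 (o = 9*6 = 54)
w(s, C) = 54 - C
k(Y, f) = (2 + f)/(2*Y) (k(Y, f) = (2 + f)/((2*Y)) = (2 + f)*(1/(2*Y)) = (2 + f)/(2*Y))
(k(-6, w(2, 6))*47)*(-28) = (((½)*(2 + (54 - 1*6))/(-6))*47)*(-28) = (((½)*(-⅙)*(2 + (54 - 6)))*47)*(-28) = (((½)*(-⅙)*(2 + 48))*47)*(-28) = (((½)*(-⅙)*50)*47)*(-28) = -25/6*47*(-28) = -1175/6*(-28) = 16450/3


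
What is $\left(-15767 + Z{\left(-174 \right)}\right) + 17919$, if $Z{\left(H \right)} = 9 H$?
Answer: $586$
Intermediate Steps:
$\left(-15767 + Z{\left(-174 \right)}\right) + 17919 = \left(-15767 + 9 \left(-174\right)\right) + 17919 = \left(-15767 - 1566\right) + 17919 = -17333 + 17919 = 586$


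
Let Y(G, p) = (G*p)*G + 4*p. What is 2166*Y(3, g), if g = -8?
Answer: -225264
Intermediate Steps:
Y(G, p) = 4*p + p*G² (Y(G, p) = p*G² + 4*p = 4*p + p*G²)
2166*Y(3, g) = 2166*(-8*(4 + 3²)) = 2166*(-8*(4 + 9)) = 2166*(-8*13) = 2166*(-104) = -225264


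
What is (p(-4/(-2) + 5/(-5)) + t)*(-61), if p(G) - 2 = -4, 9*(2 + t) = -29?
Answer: 3965/9 ≈ 440.56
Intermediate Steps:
t = -47/9 (t = -2 + (⅑)*(-29) = -2 - 29/9 = -47/9 ≈ -5.2222)
p(G) = -2 (p(G) = 2 - 4 = -2)
(p(-4/(-2) + 5/(-5)) + t)*(-61) = (-2 - 47/9)*(-61) = -65/9*(-61) = 3965/9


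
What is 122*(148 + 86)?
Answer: 28548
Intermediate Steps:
122*(148 + 86) = 122*234 = 28548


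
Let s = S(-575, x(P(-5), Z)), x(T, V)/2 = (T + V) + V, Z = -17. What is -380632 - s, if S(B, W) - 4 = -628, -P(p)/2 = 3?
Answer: -380008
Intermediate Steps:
P(p) = -6 (P(p) = -2*3 = -6)
x(T, V) = 2*T + 4*V (x(T, V) = 2*((T + V) + V) = 2*(T + 2*V) = 2*T + 4*V)
S(B, W) = -624 (S(B, W) = 4 - 628 = -624)
s = -624
-380632 - s = -380632 - 1*(-624) = -380632 + 624 = -380008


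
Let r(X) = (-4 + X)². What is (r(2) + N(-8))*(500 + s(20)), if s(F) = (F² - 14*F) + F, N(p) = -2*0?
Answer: 2560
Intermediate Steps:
N(p) = 0
s(F) = F² - 13*F
(r(2) + N(-8))*(500 + s(20)) = ((-4 + 2)² + 0)*(500 + 20*(-13 + 20)) = ((-2)² + 0)*(500 + 20*7) = (4 + 0)*(500 + 140) = 4*640 = 2560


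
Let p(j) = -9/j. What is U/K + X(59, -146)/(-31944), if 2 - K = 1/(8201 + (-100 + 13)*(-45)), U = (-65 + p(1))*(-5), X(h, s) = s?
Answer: 23867655701/129005844 ≈ 185.01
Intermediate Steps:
U = 370 (U = (-65 - 9/1)*(-5) = (-65 - 9*1)*(-5) = (-65 - 9)*(-5) = -74*(-5) = 370)
K = 24231/12116 (K = 2 - 1/(8201 + (-100 + 13)*(-45)) = 2 - 1/(8201 - 87*(-45)) = 2 - 1/(8201 + 3915) = 2 - 1/12116 = 24231/12116 ≈ 1.9999)
U/K + X(59, -146)/(-31944) = 370/(24231/12116) - 146/(-31944) = 370*(12116/24231) - 146*(-1/31944) = 4482920/24231 + 73/15972 = 23867655701/129005844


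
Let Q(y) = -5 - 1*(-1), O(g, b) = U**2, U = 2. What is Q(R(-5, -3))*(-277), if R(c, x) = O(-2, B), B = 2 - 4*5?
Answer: 1108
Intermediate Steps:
B = -18 (B = 2 - 20 = -18)
O(g, b) = 4 (O(g, b) = 2**2 = 4)
R(c, x) = 4
Q(y) = -4 (Q(y) = -5 + 1 = -4)
Q(R(-5, -3))*(-277) = -4*(-277) = 1108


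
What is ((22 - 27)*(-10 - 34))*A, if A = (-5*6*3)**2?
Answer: 1782000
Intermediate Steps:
A = 8100 (A = (-30*3)**2 = (-90)**2 = 8100)
((22 - 27)*(-10 - 34))*A = ((22 - 27)*(-10 - 34))*8100 = -5*(-44)*8100 = 220*8100 = 1782000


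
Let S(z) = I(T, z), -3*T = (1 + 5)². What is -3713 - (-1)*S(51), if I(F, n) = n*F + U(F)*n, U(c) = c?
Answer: -4937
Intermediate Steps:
T = -12 (T = -(1 + 5)²/3 = -⅓*6² = -⅓*36 = -12)
I(F, n) = 2*F*n (I(F, n) = n*F + F*n = F*n + F*n = 2*F*n)
S(z) = -24*z (S(z) = 2*(-12)*z = -24*z)
-3713 - (-1)*S(51) = -3713 - (-1)*(-24*51) = -3713 - (-1)*(-1224) = -3713 - 1*1224 = -3713 - 1224 = -4937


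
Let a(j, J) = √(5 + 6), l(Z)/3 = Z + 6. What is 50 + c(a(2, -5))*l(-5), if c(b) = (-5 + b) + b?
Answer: 35 + 6*√11 ≈ 54.900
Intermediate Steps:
l(Z) = 18 + 3*Z (l(Z) = 3*(Z + 6) = 3*(6 + Z) = 18 + 3*Z)
a(j, J) = √11
c(b) = -5 + 2*b
50 + c(a(2, -5))*l(-5) = 50 + (-5 + 2*√11)*(18 + 3*(-5)) = 50 + (-5 + 2*√11)*(18 - 15) = 50 + (-5 + 2*√11)*3 = 50 + (-15 + 6*√11) = 35 + 6*√11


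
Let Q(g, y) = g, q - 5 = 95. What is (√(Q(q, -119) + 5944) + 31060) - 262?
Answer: 30798 + 2*√1511 ≈ 30876.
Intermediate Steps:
q = 100 (q = 5 + 95 = 100)
(√(Q(q, -119) + 5944) + 31060) - 262 = (√(100 + 5944) + 31060) - 262 = (√6044 + 31060) - 262 = (2*√1511 + 31060) - 262 = (31060 + 2*√1511) - 262 = 30798 + 2*√1511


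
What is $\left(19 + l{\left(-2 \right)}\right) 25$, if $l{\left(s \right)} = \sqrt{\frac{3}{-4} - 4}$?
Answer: $475 + \frac{25 i \sqrt{19}}{2} \approx 475.0 + 54.486 i$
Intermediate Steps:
$l{\left(s \right)} = \frac{i \sqrt{19}}{2}$ ($l{\left(s \right)} = \sqrt{3 \left(- \frac{1}{4}\right) - 4} = \sqrt{- \frac{3}{4} - 4} = \sqrt{- \frac{19}{4}} = \frac{i \sqrt{19}}{2}$)
$\left(19 + l{\left(-2 \right)}\right) 25 = \left(19 + \frac{i \sqrt{19}}{2}\right) 25 = 475 + \frac{25 i \sqrt{19}}{2}$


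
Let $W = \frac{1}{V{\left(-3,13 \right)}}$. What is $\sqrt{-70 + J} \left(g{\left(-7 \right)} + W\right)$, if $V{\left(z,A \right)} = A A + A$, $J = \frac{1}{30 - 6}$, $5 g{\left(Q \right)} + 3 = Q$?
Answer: $- \frac{121 i \sqrt{10074}}{728} \approx - 16.682 i$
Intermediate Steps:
$g{\left(Q \right)} = - \frac{3}{5} + \frac{Q}{5}$
$J = \frac{1}{24} \approx 0.041667$
$V{\left(z,A \right)} = A + A^{2}$ ($V{\left(z,A \right)} = A^{2} + A = A + A^{2}$)
$W = \frac{1}{182}$ ($W = \frac{1}{13 \left(1 + 13\right)} = \frac{1}{13 \cdot 14} = \frac{1}{182} \approx 0.0054945$)
$\sqrt{-70 + J} \left(g{\left(-7 \right)} + W\right) = \sqrt{-70 + \frac{1}{24}} \left(\left(- \frac{3}{5} + \frac{1}{5} \left(-7\right)\right) + \frac{1}{182}\right) = \sqrt{- \frac{1679}{24}} \left(\left(- \frac{3}{5} - \frac{7}{5}\right) + \frac{1}{182}\right) = \frac{i \sqrt{10074}}{12} \left(-2 + \frac{1}{182}\right) = \frac{i \sqrt{10074}}{12} \left(- \frac{363}{182}\right) = - \frac{121 i \sqrt{10074}}{728}$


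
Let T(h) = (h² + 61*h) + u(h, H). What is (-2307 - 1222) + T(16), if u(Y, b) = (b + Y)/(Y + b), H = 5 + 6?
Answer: -2296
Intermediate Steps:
H = 11
u(Y, b) = 1 (u(Y, b) = (Y + b)/(Y + b) = 1)
T(h) = 1 + h² + 61*h (T(h) = (h² + 61*h) + 1 = 1 + h² + 61*h)
(-2307 - 1222) + T(16) = (-2307 - 1222) + (1 + 16² + 61*16) = -3529 + (1 + 256 + 976) = -3529 + 1233 = -2296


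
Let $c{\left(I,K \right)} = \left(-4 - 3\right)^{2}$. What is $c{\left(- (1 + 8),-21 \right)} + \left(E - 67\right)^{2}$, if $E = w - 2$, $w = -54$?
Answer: $15178$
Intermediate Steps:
$c{\left(I,K \right)} = 49$ ($c{\left(I,K \right)} = \left(-7\right)^{2} = 49$)
$E = -56$ ($E = -54 - 2 = -56$)
$c{\left(- (1 + 8),-21 \right)} + \left(E - 67\right)^{2} = 49 + \left(-56 - 67\right)^{2} = 49 + \left(-123\right)^{2} = 49 + 15129 = 15178$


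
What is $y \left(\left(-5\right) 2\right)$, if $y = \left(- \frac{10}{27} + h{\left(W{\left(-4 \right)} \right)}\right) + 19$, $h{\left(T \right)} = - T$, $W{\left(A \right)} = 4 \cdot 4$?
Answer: $- \frac{710}{27} \approx -26.296$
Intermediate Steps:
$W{\left(A \right)} = 16$
$y = \frac{71}{27}$ ($y = \left(- \frac{10}{27} - 16\right) + 19 = - \frac{442}{27} + 19 = \frac{71}{27} \approx 2.6296$)
$y \left(\left(-5\right) 2\right) = \frac{71 \left(\left(-5\right) 2\right)}{27} = \frac{71}{27} \left(-10\right) = - \frac{710}{27}$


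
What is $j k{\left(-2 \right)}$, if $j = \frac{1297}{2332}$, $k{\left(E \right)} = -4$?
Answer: $- \frac{1297}{583} \approx -2.2247$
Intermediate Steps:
$j = \frac{1297}{2332}$ ($j = 1297 \cdot \frac{1}{2332} = \frac{1297}{2332} \approx 0.55618$)
$j k{\left(-2 \right)} = \frac{1297}{2332} \left(-4\right) = - \frac{1297}{583}$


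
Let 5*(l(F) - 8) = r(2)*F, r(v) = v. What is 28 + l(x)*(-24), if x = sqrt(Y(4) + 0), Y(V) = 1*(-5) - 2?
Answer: -164 - 48*I*sqrt(7)/5 ≈ -164.0 - 25.399*I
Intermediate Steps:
Y(V) = -7 (Y(V) = -5 - 2 = -7)
x = I*sqrt(7) (x = sqrt(-7 + 0) = sqrt(-7) = I*sqrt(7) ≈ 2.6458*I)
l(F) = 8 + 2*F/5 (l(F) = 8 + (2*F)/5 = 8 + 2*F/5)
28 + l(x)*(-24) = 28 + (8 + 2*(I*sqrt(7))/5)*(-24) = 28 + (8 + 2*I*sqrt(7)/5)*(-24) = 28 + (-192 - 48*I*sqrt(7)/5) = -164 - 48*I*sqrt(7)/5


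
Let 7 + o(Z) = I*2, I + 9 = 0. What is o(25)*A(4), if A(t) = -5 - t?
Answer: 225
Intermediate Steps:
I = -9 (I = -9 + 0 = -9)
o(Z) = -25 (o(Z) = -7 - 9*2 = -7 - 18 = -25)
o(25)*A(4) = -25*(-5 - 1*4) = -25*(-5 - 4) = -25*(-9) = 225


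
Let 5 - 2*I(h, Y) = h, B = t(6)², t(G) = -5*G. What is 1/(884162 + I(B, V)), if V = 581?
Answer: 2/1767429 ≈ 1.1316e-6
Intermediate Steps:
B = 900 (B = (-5*6)² = (-30)² = 900)
I(h, Y) = 5/2 - h/2
1/(884162 + I(B, V)) = 1/(884162 + (5/2 - ½*900)) = 1/(884162 + (5/2 - 450)) = 1/(884162 - 895/2) = 1/(1767429/2) = 2/1767429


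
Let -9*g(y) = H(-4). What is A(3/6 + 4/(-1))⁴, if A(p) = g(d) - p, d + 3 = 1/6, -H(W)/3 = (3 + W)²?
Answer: 279841/1296 ≈ 215.93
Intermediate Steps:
H(W) = -3*(3 + W)²
d = -17/6 (d = -3 + 1/6 = -3 + ⅙ = -17/6 ≈ -2.8333)
g(y) = ⅓ (g(y) = -(-1)*(3 - 4)²/3 = -(-1)*(-1)²/3 = -(-1)/3 = -⅑*(-3) = ⅓)
A(p) = ⅓ - p
A(3/6 + 4/(-1))⁴ = (⅓ - (3/6 + 4/(-1)))⁴ = (⅓ - (3*(⅙) + 4*(-1)))⁴ = (⅓ - (½ - 4))⁴ = (⅓ - 1*(-7/2))⁴ = (⅓ + 7/2)⁴ = (23/6)⁴ = 279841/1296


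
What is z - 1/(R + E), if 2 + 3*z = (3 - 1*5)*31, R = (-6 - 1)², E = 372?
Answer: -26947/1263 ≈ -21.336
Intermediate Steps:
R = 49 (R = (-7)² = 49)
z = -64/3 (z = -⅔ + ((3 - 1*5)*31)/3 = -⅔ + ((3 - 5)*31)/3 = -⅔ + (-2*31)/3 = -⅔ + (⅓)*(-62) = -⅔ - 62/3 = -64/3 ≈ -21.333)
z - 1/(R + E) = -64/3 - 1/(49 + 372) = -64/3 - 1/421 = -26947/1263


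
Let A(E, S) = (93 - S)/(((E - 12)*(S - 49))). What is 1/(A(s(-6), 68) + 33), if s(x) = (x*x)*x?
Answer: 4332/142931 ≈ 0.030308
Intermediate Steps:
s(x) = x**3 (s(x) = x**2*x = x**3)
A(E, S) = (93 - S)/((-49 + S)*(-12 + E)) (A(E, S) = (93 - S)/(((-12 + E)*(-49 + S))) = (93 - S)/(((-49 + S)*(-12 + E))) = (93 - S)*(1/((-49 + S)*(-12 + E))) = (93 - S)/((-49 + S)*(-12 + E)))
1/(A(s(-6), 68) + 33) = 1/((93 - 1*68)/(588 - 49*(-6)**3 - 12*68 + (-6)**3*68) + 33) = 1/((93 - 68)/(588 - 49*(-216) - 816 - 216*68) + 33) = 1/(25/(588 + 10584 - 816 - 14688) + 33) = 1/(25/(-4332) + 33) = 1/(-1/4332*25 + 33) = 1/(-25/4332 + 33) = 1/(142931/4332) = 4332/142931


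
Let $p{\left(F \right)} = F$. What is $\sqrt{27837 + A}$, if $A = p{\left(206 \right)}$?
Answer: $\sqrt{28043} \approx 167.46$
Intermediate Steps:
$A = 206$
$\sqrt{27837 + A} = \sqrt{27837 + 206} = \sqrt{28043}$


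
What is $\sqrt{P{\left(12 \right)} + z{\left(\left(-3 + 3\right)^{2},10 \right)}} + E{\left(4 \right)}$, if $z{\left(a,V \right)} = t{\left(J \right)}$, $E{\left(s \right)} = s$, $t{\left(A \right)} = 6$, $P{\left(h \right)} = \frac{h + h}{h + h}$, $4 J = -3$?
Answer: $4 + \sqrt{7} \approx 6.6458$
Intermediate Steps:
$J = - \frac{3}{4}$ ($J = \frac{1}{4} \left(-3\right) = - \frac{3}{4} \approx -0.75$)
$P{\left(h \right)} = 1$ ($P{\left(h \right)} = \frac{2 h}{2 h} = 2 h \frac{1}{2 h} = 1$)
$z{\left(a,V \right)} = 6$
$\sqrt{P{\left(12 \right)} + z{\left(\left(-3 + 3\right)^{2},10 \right)}} + E{\left(4 \right)} = \sqrt{1 + 6} + 4 = \sqrt{7} + 4 = 4 + \sqrt{7}$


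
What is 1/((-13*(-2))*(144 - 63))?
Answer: 1/2106 ≈ 0.00047483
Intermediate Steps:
1/((-13*(-2))*(144 - 63)) = 1/(26*81) = 1/2106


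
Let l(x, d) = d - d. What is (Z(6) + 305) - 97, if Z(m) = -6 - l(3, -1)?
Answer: 202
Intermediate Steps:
l(x, d) = 0
Z(m) = -6 (Z(m) = -6 - 1*0 = -6 + 0 = -6)
(Z(6) + 305) - 97 = (-6 + 305) - 97 = 299 - 97 = 202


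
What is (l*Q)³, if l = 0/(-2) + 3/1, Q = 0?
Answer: 0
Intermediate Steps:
l = 3 (l = 0*(-½) + 3*1 = 0 + 3 = 3)
(l*Q)³ = (3*0)³ = 0³ = 0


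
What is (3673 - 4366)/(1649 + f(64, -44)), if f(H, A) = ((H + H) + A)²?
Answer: -693/8705 ≈ -0.079609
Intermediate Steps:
f(H, A) = (A + 2*H)² (f(H, A) = (2*H + A)² = (A + 2*H)²)
(3673 - 4366)/(1649 + f(64, -44)) = (3673 - 4366)/(1649 + (-44 + 2*64)²) = -693/(1649 + (-44 + 128)²) = -693/(1649 + 84²) = -693/(1649 + 7056) = -693/8705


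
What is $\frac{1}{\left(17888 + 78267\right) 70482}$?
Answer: $\frac{1}{6777196710} \approx 1.4755 \cdot 10^{-10}$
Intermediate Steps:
$\frac{1}{\left(17888 + 78267\right) 70482} = \frac{1}{96155} \cdot \frac{1}{70482} = \frac{1}{6777196710}$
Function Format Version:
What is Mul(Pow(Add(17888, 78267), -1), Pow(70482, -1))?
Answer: Rational(1, 6777196710) ≈ 1.4755e-10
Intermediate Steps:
Mul(Pow(Add(17888, 78267), -1), Pow(70482, -1)) = Mul(Pow(96155, -1), Rational(1, 70482)) = Mul(Rational(1, 96155), Rational(1, 70482)) = Rational(1, 6777196710)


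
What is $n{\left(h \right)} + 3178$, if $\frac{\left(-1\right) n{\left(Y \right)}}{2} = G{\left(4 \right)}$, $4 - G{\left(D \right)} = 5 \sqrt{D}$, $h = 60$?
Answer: $3190$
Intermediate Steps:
$G{\left(D \right)} = 4 - 5 \sqrt{D}$
$n{\left(Y \right)} = 12$ ($n{\left(Y \right)} = - 2 \left(4 - 5 \sqrt{4}\right) = - 2 \left(4 - 10\right) = \left(-2\right) \left(-6\right) = 12$)
$n{\left(h \right)} + 3178 = 12 + 3178 = 3190$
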